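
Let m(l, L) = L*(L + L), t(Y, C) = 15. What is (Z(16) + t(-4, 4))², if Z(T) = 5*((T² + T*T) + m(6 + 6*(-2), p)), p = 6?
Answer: 8614225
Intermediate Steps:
m(l, L) = 2*L² (m(l, L) = L*(2*L) = 2*L²)
Z(T) = 360 + 10*T² (Z(T) = 5*((T² + T*T) + 2*6²) = 5*((T² + T²) + 2*36) = 5*(2*T² + 72) = 5*(72 + 2*T²) = 360 + 10*T²)
(Z(16) + t(-4, 4))² = ((360 + 10*16²) + 15)² = ((360 + 10*256) + 15)² = ((360 + 2560) + 15)² = (2920 + 15)² = 2935² = 8614225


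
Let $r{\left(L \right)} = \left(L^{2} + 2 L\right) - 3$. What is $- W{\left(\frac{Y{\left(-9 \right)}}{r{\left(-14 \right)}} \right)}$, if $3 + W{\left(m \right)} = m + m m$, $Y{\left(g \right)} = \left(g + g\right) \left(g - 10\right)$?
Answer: $- \frac{10191}{3025} \approx -3.3689$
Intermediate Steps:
$Y{\left(g \right)} = 2 g \left(-10 + g\right)$
$r{\left(L \right)} = -3 + L^{2} + 2 L$
$W{\left(m \right)} = -3 + m + m^{2}$ ($W{\left(m \right)} = -3 + \left(m + m m\right) = -3 + \left(m + m^{2}\right) = -3 + m + m^{2}$)
$- W{\left(\frac{Y{\left(-9 \right)}}{r{\left(-14 \right)}} \right)} = - (-3 + \frac{2 \left(-9\right) \left(-10 - 9\right)}{-3 + \left(-14\right)^{2} + 2 \left(-14\right)} + \left(\frac{2 \left(-9\right) \left(-10 - 9\right)}{-3 + \left(-14\right)^{2} + 2 \left(-14\right)}\right)^{2}) = - (-3 + \frac{2 \left(-9\right) \left(-19\right)}{-3 + 196 - 28} + \left(\frac{2 \left(-9\right) \left(-19\right)}{-3 + 196 - 28}\right)^{2}) = - (-3 + \frac{342}{165} + \left(\frac{342}{165}\right)^{2}) = - (-3 + 342 \cdot \frac{1}{165} + \left(342 \cdot \frac{1}{165}\right)^{2}) = - (-3 + \frac{114}{55} + \left(\frac{114}{55}\right)^{2}) = - (-3 + \frac{114}{55} + \frac{12996}{3025}) = \left(-1\right) \frac{10191}{3025} = - \frac{10191}{3025}$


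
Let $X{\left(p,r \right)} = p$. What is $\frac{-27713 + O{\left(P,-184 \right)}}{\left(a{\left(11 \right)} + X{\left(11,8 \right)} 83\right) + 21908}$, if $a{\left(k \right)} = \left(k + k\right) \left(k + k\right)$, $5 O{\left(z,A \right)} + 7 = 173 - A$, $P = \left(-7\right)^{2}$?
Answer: $- \frac{27643}{23305} \approx -1.1861$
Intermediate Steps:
$P = 49$
$O{\left(z,A \right)} = \frac{166}{5} - \frac{A}{5}$ ($O{\left(z,A \right)} = - \frac{7}{5} + \frac{173 - A}{5} = - \frac{7}{5} - \left(- \frac{173}{5} + \frac{A}{5}\right) = \frac{166}{5} - \frac{A}{5}$)
$a{\left(k \right)} = 4 k^{2}$ ($a{\left(k \right)} = 2 k 2 k = 4 k^{2}$)
$\frac{-27713 + O{\left(P,-184 \right)}}{\left(a{\left(11 \right)} + X{\left(11,8 \right)} 83\right) + 21908} = \frac{-27713 + \left(\frac{166}{5} - - \frac{184}{5}\right)}{\left(4 \cdot 11^{2} + 11 \cdot 83\right) + 21908} = \frac{-27713 + \left(\frac{166}{5} + \frac{184}{5}\right)}{\left(4 \cdot 121 + 913\right) + 21908} = \frac{-27713 + 70}{\left(484 + 913\right) + 21908} = - \frac{27643}{1397 + 21908} = - \frac{27643}{23305}$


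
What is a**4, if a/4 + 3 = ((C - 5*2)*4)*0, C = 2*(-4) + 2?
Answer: 20736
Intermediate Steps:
C = -6 (C = -8 + 2 = -6)
a = -12 (a = -12 + 4*(((-6 - 5*2)*4)*0) = -12 + 4*(((-6 - 10)*4)*0) = -12 + 4*(-16*4*0) = -12 + 4*(-64*0) = -12 + 4*0 = -12 + 0 = -12)
a**4 = (-12)**4 = 20736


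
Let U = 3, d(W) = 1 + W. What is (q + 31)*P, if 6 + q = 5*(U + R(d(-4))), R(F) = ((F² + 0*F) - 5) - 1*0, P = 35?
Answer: 2100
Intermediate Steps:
R(F) = -5 + F² (R(F) = ((F² + 0) - 5) + 0 = (F² - 5) + 0 = (-5 + F²) + 0 = -5 + F²)
q = 29 (q = -6 + 5*(3 + (-5 + (1 - 4)²)) = -6 + 5*(3 + (-5 + (-3)²)) = -6 + 5*(3 + (-5 + 9)) = -6 + 5*(3 + 4) = -6 + 5*7 = -6 + 35 = 29)
(q + 31)*P = (29 + 31)*35 = 60*35 = 2100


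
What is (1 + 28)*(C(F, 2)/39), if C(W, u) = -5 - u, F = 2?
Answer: -203/39 ≈ -5.2051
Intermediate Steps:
(1 + 28)*(C(F, 2)/39) = (1 + 28)*((-5 - 1*2)/39) = 29*((-5 - 2)*(1/39)) = 29*(-7*1/39) = 29*(-7/39) = -203/39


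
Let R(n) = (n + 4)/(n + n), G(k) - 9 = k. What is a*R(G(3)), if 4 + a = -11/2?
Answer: -19/3 ≈ -6.3333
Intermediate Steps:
G(k) = 9 + k
a = -19/2 (a = -4 - 11/2 = -19/2 ≈ -9.5000)
R(n) = (4 + n)/(2*n) (R(n) = (4 + n)/((2*n)) = (4 + n)*(1/(2*n)) = (4 + n)/(2*n))
a*R(G(3)) = -19*(4 + (9 + 3))/(4*(9 + 3)) = -19*(4 + 12)/(4*12) = -19*16/(4*12) = -19/2*⅔ = -19/3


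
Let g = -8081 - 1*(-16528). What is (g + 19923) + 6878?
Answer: 35248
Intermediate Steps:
g = 8447 (g = -8081 + 16528 = 8447)
(g + 19923) + 6878 = (8447 + 19923) + 6878 = 28370 + 6878 = 35248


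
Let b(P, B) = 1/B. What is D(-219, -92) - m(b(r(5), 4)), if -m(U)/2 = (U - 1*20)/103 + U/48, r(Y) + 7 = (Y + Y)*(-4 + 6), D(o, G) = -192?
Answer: -1902185/9888 ≈ -192.37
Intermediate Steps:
r(Y) = -7 + 4*Y (r(Y) = -7 + (Y + Y)*(-4 + 6) = -7 + (2*Y)*2 = -7 + 4*Y)
m(U) = 40/103 - 151*U/2472 (m(U) = -2*((U - 1*20)/103 + U/48) = -2*((U - 20)*(1/103) + U*(1/48)) = -2*((-20 + U)*(1/103) + U/48) = -2*((-20/103 + U/103) + U/48) = -2*(-20/103 + 151*U/4944) = 40/103 - 151*U/2472)
D(-219, -92) - m(b(r(5), 4)) = -192 - (40/103 - 151/2472/4) = -192 - (40/103 - 151/2472*¼) = -192 - (40/103 - 151/9888) = -192 - 1*3689/9888 = -192 - 3689/9888 = -1902185/9888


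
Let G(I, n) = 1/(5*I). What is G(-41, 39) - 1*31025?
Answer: -6360126/205 ≈ -31025.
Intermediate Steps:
G(I, n) = 1/(5*I)
G(-41, 39) - 1*31025 = (⅕)/(-41) - 1*31025 = (⅕)*(-1/41) - 31025 = -1/205 - 31025 = -6360126/205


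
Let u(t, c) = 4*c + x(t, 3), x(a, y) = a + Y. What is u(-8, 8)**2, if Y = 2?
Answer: 676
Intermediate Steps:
x(a, y) = 2 + a (x(a, y) = a + 2 = 2 + a)
u(t, c) = 2 + t + 4*c (u(t, c) = 4*c + (2 + t) = 2 + t + 4*c)
u(-8, 8)**2 = (2 - 8 + 4*8)**2 = (2 - 8 + 32)**2 = 26**2 = 676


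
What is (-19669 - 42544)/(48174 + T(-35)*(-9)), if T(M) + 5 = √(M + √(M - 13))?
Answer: -62213/(48219 - 9*√(-35 + 4*I*√3)) ≈ -1.2904 - 0.0014319*I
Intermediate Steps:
T(M) = -5 + √(M + √(-13 + M)) (T(M) = -5 + √(M + √(M - 13)) = -5 + √(M + √(-13 + M)))
(-19669 - 42544)/(48174 + T(-35)*(-9)) = (-19669 - 42544)/(48174 + (-5 + √(-35 + √(-13 - 35)))*(-9)) = -62213/(48174 + (-5 + √(-35 + √(-48)))*(-9)) = -62213/(48174 + (-5 + √(-35 + 4*I*√3))*(-9)) = -62213/(48174 + (45 - 9*√(-35 + 4*I*√3))) = -62213/(48219 - 9*√(-35 + 4*I*√3))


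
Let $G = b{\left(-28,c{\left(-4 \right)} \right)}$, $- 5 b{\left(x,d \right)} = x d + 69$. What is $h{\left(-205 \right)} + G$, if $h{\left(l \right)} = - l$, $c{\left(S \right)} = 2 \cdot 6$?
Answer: $\frac{1292}{5} \approx 258.4$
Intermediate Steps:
$c{\left(S \right)} = 12$
$b{\left(x,d \right)} = - \frac{69}{5} - \frac{d x}{5}$ ($b{\left(x,d \right)} = - \frac{x d + 69}{5} = - \frac{d x + 69}{5} = - \frac{69 + d x}{5} = - \frac{69}{5} - \frac{d x}{5}$)
$G = \frac{267}{5}$ ($G = - \frac{69}{5} - \frac{12}{5} \left(-28\right) = - \frac{69}{5} + \frac{336}{5} = \frac{267}{5} \approx 53.4$)
$h{\left(-205 \right)} + G = \left(-1\right) \left(-205\right) + \frac{267}{5} = 205 + \frac{267}{5} = \frac{1292}{5}$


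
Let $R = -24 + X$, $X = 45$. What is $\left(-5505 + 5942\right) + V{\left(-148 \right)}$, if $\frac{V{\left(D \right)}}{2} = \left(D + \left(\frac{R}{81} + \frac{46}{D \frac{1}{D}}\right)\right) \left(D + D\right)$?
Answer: $\frac{1638023}{27} \approx 60668.0$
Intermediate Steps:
$R = 21$ ($R = -24 + 45 = 21$)
$V{\left(D \right)} = 4 D \left(\frac{1249}{27} + D\right)$ ($V{\left(D \right)} = 2 \left(D + \left(\frac{21}{81} + \frac{46}{D \frac{1}{D}}\right)\right) \left(D + D\right) = 2 \left(D + \left(21 \cdot \frac{1}{81} + \frac{46}{1}\right)\right) 2 D = 2 \left(D + \left(\frac{7}{27} + 46 \cdot 1\right)\right) 2 D = 2 \left(D + \left(\frac{7}{27} + 46\right)\right) 2 D = 2 \left(D + \frac{1249}{27}\right) 2 D = 2 \left(\frac{1249}{27} + D\right) 2 D = 2 \cdot 2 D \left(\frac{1249}{27} + D\right) = 4 D \left(\frac{1249}{27} + D\right)$)
$\left(-5505 + 5942\right) + V{\left(-148 \right)} = \left(-5505 + 5942\right) + \frac{4}{27} \left(-148\right) \left(1249 + 27 \left(-148\right)\right) = 437 + \frac{4}{27} \left(-148\right) \left(1249 - 3996\right) = 437 + \frac{4}{27} \left(-148\right) \left(-2747\right) = 437 + \frac{1626224}{27} = \frac{1638023}{27}$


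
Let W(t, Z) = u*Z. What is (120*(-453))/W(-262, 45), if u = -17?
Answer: 1208/17 ≈ 71.059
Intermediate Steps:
W(t, Z) = -17*Z
(120*(-453))/W(-262, 45) = (120*(-453))/((-17*45)) = -54360/(-765) = -54360*(-1/765) = 1208/17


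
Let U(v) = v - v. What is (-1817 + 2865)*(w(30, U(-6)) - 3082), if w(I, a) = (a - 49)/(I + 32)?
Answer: -100153692/31 ≈ -3.2308e+6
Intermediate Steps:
U(v) = 0
w(I, a) = (-49 + a)/(32 + I)
(-1817 + 2865)*(w(30, U(-6)) - 3082) = (-1817 + 2865)*((-49 + 0)/(32 + 30) - 3082) = 1048*(-49/62 - 3082) = 1048*(-191133/62) = -100153692/31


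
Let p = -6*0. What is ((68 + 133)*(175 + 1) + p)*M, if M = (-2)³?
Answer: -283008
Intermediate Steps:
p = 0
M = -8
((68 + 133)*(175 + 1) + p)*M = ((68 + 133)*(175 + 1) + 0)*(-8) = (201*176 + 0)*(-8) = (35376 + 0)*(-8) = 35376*(-8) = -283008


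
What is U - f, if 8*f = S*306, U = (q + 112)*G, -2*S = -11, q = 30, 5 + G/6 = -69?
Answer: -506067/8 ≈ -63258.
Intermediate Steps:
G = -444 (G = -30 + 6*(-69) = -30 - 414 = -444)
S = 11/2 (S = -1/2*(-11) = 11/2 ≈ 5.5000)
U = -63048 (U = (30 + 112)*(-444) = 142*(-444) = -63048)
f = 1683/8 (f = ((11/2)*306)/8 = (1/8)*1683 = 1683/8 ≈ 210.38)
U - f = -63048 - 1*1683/8 = -63048 - 1683/8 = -506067/8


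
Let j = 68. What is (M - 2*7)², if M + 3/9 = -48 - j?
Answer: 152881/9 ≈ 16987.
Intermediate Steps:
M = -349/3 (M = -⅓ + (-48 - 1*68) = -⅓ + (-48 - 68) = -⅓ - 116 = -349/3 ≈ -116.33)
(M - 2*7)² = (-349/3 - 2*7)² = (-349/3 - 14)² = (-391/3)² = 152881/9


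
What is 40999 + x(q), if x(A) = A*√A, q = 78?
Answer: 40999 + 78*√78 ≈ 41688.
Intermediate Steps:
x(A) = A^(3/2)
40999 + x(q) = 40999 + 78^(3/2) = 40999 + 78*√78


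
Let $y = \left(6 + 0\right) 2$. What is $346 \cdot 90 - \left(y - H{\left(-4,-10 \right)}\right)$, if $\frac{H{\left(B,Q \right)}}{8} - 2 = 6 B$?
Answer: $30952$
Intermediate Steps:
$H{\left(B,Q \right)} = 16 + 48 B$ ($H{\left(B,Q \right)} = 16 + 8 \cdot 6 B = 16 + 48 B$)
$y = 12$ ($y = 6 \cdot 2 = 12$)
$346 \cdot 90 - \left(y - H{\left(-4,-10 \right)}\right) = 346 \cdot 90 + \left(\left(16 + 48 \left(-4\right)\right) - 12\right) = 31140 + \left(\left(16 - 192\right) - 12\right) = 31140 - 188 = 30952$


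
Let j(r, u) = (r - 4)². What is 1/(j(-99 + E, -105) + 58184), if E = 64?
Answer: 1/59705 ≈ 1.6749e-5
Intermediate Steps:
j(r, u) = (-4 + r)²
1/(j(-99 + E, -105) + 58184) = 1/((-4 + (-99 + 64))² + 58184) = 1/((-4 - 35)² + 58184) = 1/((-39)² + 58184) = 1/(1521 + 58184) = 1/59705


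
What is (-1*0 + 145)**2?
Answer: 21025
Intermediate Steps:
(-1*0 + 145)**2 = (0 + 145)**2 = 145**2 = 21025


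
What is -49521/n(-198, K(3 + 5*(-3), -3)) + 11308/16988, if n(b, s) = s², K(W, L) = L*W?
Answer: -68883965/1834704 ≈ -37.545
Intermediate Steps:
-49521/n(-198, K(3 + 5*(-3), -3)) + 11308/16988 = -49521*1/(9*(3 + 5*(-3))²) + 11308/16988 = -49521*1/(9*(3 - 15)²) + 11308*(1/16988) = -49521/((-3*(-12))²) + 2827/4247 = -49521/(36²) + 2827/4247 = -49521/1296 + 2827/4247 = -49521*1/1296 + 2827/4247 = -16507/432 + 2827/4247 = -68883965/1834704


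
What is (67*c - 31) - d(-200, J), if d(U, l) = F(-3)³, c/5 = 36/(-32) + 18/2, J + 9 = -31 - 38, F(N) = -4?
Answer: 21369/8 ≈ 2671.1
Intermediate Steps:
J = -78 (J = -9 + (-31 - 38) = -9 - 69 = -78)
c = 315/8 (c = 5*(36/(-32) + 18/2) = 5*(36*(-1/32) + 18*(½)) = 5*(-9/8 + 9) = 5*(63/8) = 315/8 ≈ 39.375)
d(U, l) = -64 (d(U, l) = (-4)³ = -64)
(67*c - 31) - d(-200, J) = (67*(315/8) - 31) - 1*(-64) = (21105/8 - 31) + 64 = 20857/8 + 64 = 21369/8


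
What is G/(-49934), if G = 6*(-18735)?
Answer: 56205/24967 ≈ 2.2512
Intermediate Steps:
G = -112410
G/(-49934) = -112410/(-49934) = -112410*(-1/49934) = 56205/24967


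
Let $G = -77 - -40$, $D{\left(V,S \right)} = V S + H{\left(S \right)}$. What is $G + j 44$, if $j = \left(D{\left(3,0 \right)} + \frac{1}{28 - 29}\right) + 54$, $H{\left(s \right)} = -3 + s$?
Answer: $2163$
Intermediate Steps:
$D{\left(V,S \right)} = -3 + S + S V$ ($D{\left(V,S \right)} = V S + \left(-3 + S\right) = S V + \left(-3 + S\right) = -3 + S + S V$)
$G = -37$ ($G = -77 + 40 = -37$)
$j = 50$ ($j = \left(\left(-3 + 0 + 0 \cdot 3\right) + \frac{1}{28 - 29}\right) + 54 = \left(\left(-3 + 0 + 0\right) + \frac{1}{-1}\right) + 54 = \left(-3 - 1\right) + 54 = -4 + 54 = 50$)
$G + j 44 = -37 + 50 \cdot 44 = -37 + 2200 = 2163$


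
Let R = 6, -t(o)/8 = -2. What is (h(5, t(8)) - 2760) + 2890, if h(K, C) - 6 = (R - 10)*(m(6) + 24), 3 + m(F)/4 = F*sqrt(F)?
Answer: 88 - 96*sqrt(6) ≈ -147.15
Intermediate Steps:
m(F) = -12 + 4*F**(3/2) (m(F) = -12 + 4*(F*sqrt(F)) = -12 + 4*F**(3/2))
t(o) = 16 (t(o) = -8*(-2) = 16)
h(K, C) = -42 - 96*sqrt(6) (h(K, C) = 6 + (6 - 10)*((-12 + 4*6**(3/2)) + 24) = 6 - 4*((-12 + 4*(6*sqrt(6))) + 24) = 6 - 4*((-12 + 24*sqrt(6)) + 24) = 6 - 4*(12 + 24*sqrt(6)) = 6 + (-48 - 96*sqrt(6)) = -42 - 96*sqrt(6))
(h(5, t(8)) - 2760) + 2890 = ((-42 - 96*sqrt(6)) - 2760) + 2890 = (-2802 - 96*sqrt(6)) + 2890 = 88 - 96*sqrt(6)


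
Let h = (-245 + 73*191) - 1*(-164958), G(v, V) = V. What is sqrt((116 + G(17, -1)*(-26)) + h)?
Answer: sqrt(178798) ≈ 422.85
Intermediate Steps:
h = 178656 (h = (-245 + 13943) + 164958 = 13698 + 164958 = 178656)
sqrt((116 + G(17, -1)*(-26)) + h) = sqrt((116 - 1*(-26)) + 178656) = sqrt((116 + 26) + 178656) = sqrt(142 + 178656) = sqrt(178798)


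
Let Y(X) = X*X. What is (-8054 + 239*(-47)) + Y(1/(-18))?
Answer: -6248987/324 ≈ -19287.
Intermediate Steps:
Y(X) = X**2
(-8054 + 239*(-47)) + Y(1/(-18)) = (-8054 + 239*(-47)) + (1/(-18))**2 = (-8054 - 11233) + (-1/18)**2 = -19287 + 1/324 = -6248987/324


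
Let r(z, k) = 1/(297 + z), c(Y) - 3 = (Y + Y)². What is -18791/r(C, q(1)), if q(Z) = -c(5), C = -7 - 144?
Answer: -2743486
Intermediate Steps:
C = -151
c(Y) = 3 + 4*Y² (c(Y) = 3 + (Y + Y)² = 3 + (2*Y)² = 3 + 4*Y²)
q(Z) = -103 (q(Z) = -(3 + 4*5²) = -(3 + 4*25) = -(3 + 100) = -1*103 = -103)
-18791/r(C, q(1)) = -18791/(1/(297 - 151)) = -18791/(1/146) = -18791/1/146 = -18791*146 = -2743486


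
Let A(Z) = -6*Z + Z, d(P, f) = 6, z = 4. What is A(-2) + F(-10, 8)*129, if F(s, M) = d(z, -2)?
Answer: 784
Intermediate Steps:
F(s, M) = 6
A(Z) = -5*Z
A(-2) + F(-10, 8)*129 = -5*(-2) + 6*129 = 10 + 774 = 784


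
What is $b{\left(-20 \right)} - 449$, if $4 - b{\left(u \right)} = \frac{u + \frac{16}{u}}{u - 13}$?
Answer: $- \frac{73529}{165} \approx -445.63$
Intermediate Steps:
$b{\left(u \right)} = 4 - \frac{u + \frac{16}{u}}{-13 + u}$ ($b{\left(u \right)} = 4 - \frac{u + \frac{16}{u}}{u - 13} = 4 - \frac{u + \frac{16}{u}}{-13 + u}$)
$b{\left(-20 \right)} - 449 = \frac{-16 - -1040 + 3 \left(-20\right)^{2}}{\left(-20\right) \left(-13 - 20\right)} - 449 = - \frac{-16 + 1040 + 3 \cdot 400}{20 \left(-33\right)} - 449 = \left(- \frac{1}{20}\right) \left(- \frac{1}{33}\right) \left(-16 + 1040 + 1200\right) - 449 = \left(- \frac{1}{20}\right) \left(- \frac{1}{33}\right) 2224 - 449 = \frac{556}{165} - 449 = - \frac{73529}{165}$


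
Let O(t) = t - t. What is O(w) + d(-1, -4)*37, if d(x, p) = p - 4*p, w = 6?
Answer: 444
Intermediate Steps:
d(x, p) = -3*p
O(t) = 0
O(w) + d(-1, -4)*37 = 0 - 3*(-4)*37 = 0 + 12*37 = 0 + 444 = 444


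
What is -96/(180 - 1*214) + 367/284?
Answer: 19871/4828 ≈ 4.1158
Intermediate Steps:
-96/(180 - 1*214) + 367/284 = -96/(180 - 214) + 367*(1/284) = -96/(-34) + 367/284 = -96*(-1/34) + 367/284 = 48/17 + 367/284 = 19871/4828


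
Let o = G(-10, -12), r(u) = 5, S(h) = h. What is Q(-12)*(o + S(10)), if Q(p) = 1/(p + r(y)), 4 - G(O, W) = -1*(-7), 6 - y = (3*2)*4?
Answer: -1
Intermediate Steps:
y = -18 (y = 6 - 3*2*4 = 6 - 6*4 = 6 - 1*24 = 6 - 24 = -18)
G(O, W) = -3 (G(O, W) = 4 - (-1)*(-7) = 4 - 1*7 = 4 - 7 = -3)
o = -3
Q(p) = 1/(5 + p) (Q(p) = 1/(p + 5) = 1/(5 + p))
Q(-12)*(o + S(10)) = (-3 + 10)/(5 - 12) = 7/(-7) = -⅐*7 = -1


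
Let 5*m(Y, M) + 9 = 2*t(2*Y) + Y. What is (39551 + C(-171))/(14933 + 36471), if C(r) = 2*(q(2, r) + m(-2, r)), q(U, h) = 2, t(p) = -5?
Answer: 197733/257020 ≈ 0.76933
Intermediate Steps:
m(Y, M) = -19/5 + Y/5 (m(Y, M) = -9/5 + (2*(-5) + Y)/5 = -9/5 + (-10 + Y)/5 = -9/5 + (-2 + Y/5) = -19/5 + Y/5)
C(r) = -22/5 (C(r) = 2*(2 + (-19/5 + (1/5)*(-2))) = 2*(2 + (-19/5 - 2/5)) = 2*(2 - 21/5) = 2*(-11/5) = -22/5)
(39551 + C(-171))/(14933 + 36471) = (39551 - 22/5)/(14933 + 36471) = (197733/5)/51404 = (197733/5)*(1/51404) = 197733/257020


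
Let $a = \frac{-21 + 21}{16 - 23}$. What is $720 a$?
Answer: $0$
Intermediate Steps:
$a = 0$ ($a = \frac{0}{-7} = 0 \left(- \frac{1}{7}\right) = 0$)
$720 a = 720 \cdot 0 = 0$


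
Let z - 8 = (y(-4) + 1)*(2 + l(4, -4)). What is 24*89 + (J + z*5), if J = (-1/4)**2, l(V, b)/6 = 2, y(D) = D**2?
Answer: 53857/16 ≈ 3366.1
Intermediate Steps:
l(V, b) = 12 (l(V, b) = 6*2 = 12)
z = 246 (z = 8 + ((-4)**2 + 1)*(2 + 12) = 8 + (16 + 1)*14 = 8 + 17*14 = 8 + 238 = 246)
J = 1/16 (J = (-1*1/4)**2 = (-1/4)**2 = 1/16 ≈ 0.062500)
24*89 + (J + z*5) = 24*89 + (1/16 + 246*5) = 2136 + (1/16 + 1230) = 2136 + 19681/16 = 53857/16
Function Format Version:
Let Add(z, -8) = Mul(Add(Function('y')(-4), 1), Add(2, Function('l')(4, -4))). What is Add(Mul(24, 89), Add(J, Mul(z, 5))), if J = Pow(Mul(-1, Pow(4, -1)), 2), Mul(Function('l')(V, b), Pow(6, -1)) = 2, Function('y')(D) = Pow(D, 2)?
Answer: Rational(53857, 16) ≈ 3366.1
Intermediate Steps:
Function('l')(V, b) = 12 (Function('l')(V, b) = Mul(6, 2) = 12)
z = 246 (z = Add(8, Mul(Add(Pow(-4, 2), 1), Add(2, 12))) = Add(8, Mul(Add(16, 1), 14)) = Add(8, Mul(17, 14)) = Add(8, 238) = 246)
J = Rational(1, 16) (J = Pow(Mul(-1, Rational(1, 4)), 2) = Pow(Rational(-1, 4), 2) = Rational(1, 16) ≈ 0.062500)
Add(Mul(24, 89), Add(J, Mul(z, 5))) = Add(Mul(24, 89), Add(Rational(1, 16), Mul(246, 5))) = Add(2136, Add(Rational(1, 16), 1230)) = Add(2136, Rational(19681, 16)) = Rational(53857, 16)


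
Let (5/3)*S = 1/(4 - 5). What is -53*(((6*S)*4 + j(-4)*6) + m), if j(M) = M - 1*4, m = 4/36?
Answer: 148559/45 ≈ 3301.3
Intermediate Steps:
m = ⅑ (m = 4*(1/36) = ⅑ ≈ 0.11111)
S = -⅗ (S = 3/(5*(4 - 5)) = (⅗)/(-1) = (⅗)*(-1) = -⅗ ≈ -0.60000)
j(M) = -4 + M (j(M) = M - 4 = -4 + M)
-53*(((6*S)*4 + j(-4)*6) + m) = -53*(((6*(-⅗))*4 + (-4 - 4)*6) + ⅑) = -53*((-18/5*4 - 8*6) + ⅑) = -53*((-72/5 - 48) + ⅑) = -53*(-312/5 + ⅑) = -53*(-2803/45) = 148559/45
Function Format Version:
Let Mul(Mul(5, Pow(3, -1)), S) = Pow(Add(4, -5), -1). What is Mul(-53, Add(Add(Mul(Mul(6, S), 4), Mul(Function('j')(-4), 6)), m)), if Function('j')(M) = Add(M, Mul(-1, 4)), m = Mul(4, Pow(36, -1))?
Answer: Rational(148559, 45) ≈ 3301.3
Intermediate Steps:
m = Rational(1, 9) (m = Mul(4, Rational(1, 36)) = Rational(1, 9) ≈ 0.11111)
S = Rational(-3, 5) (S = Mul(Rational(3, 5), Pow(Add(4, -5), -1)) = Mul(Rational(3, 5), Pow(-1, -1)) = Mul(Rational(3, 5), -1) = Rational(-3, 5) ≈ -0.60000)
Function('j')(M) = Add(-4, M) (Function('j')(M) = Add(M, -4) = Add(-4, M))
Mul(-53, Add(Add(Mul(Mul(6, S), 4), Mul(Function('j')(-4), 6)), m)) = Mul(-53, Add(Add(Mul(Mul(6, Rational(-3, 5)), 4), Mul(Add(-4, -4), 6)), Rational(1, 9))) = Mul(-53, Add(Add(Mul(Rational(-18, 5), 4), Mul(-8, 6)), Rational(1, 9))) = Mul(-53, Add(Add(Rational(-72, 5), -48), Rational(1, 9))) = Mul(-53, Add(Rational(-312, 5), Rational(1, 9))) = Mul(-53, Rational(-2803, 45)) = Rational(148559, 45)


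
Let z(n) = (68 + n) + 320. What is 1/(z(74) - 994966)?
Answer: -1/994504 ≈ -1.0055e-6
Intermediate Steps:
z(n) = 388 + n
1/(z(74) - 994966) = 1/((388 + 74) - 994966) = 1/(462 - 994966) = 1/(-994504) = -1/994504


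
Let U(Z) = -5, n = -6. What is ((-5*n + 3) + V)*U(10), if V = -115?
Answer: 410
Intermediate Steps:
((-5*n + 3) + V)*U(10) = ((-5*(-6) + 3) - 115)*(-5) = ((30 + 3) - 115)*(-5) = (33 - 115)*(-5) = -82*(-5) = 410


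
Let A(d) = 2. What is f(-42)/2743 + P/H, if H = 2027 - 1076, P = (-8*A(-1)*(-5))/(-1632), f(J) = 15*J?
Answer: -61124975/266076486 ≈ -0.22973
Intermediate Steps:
P = -5/102 (P = (-8*2*(-5))/(-1632) = -16*(-5)*(-1/1632) = 80*(-1/1632) = -5/102 ≈ -0.049020)
H = 951
f(-42)/2743 + P/H = (15*(-42))/2743 - 5/102/951 = -630*1/2743 - 5/102*1/951 = -630/2743 - 5/97002 = -61124975/266076486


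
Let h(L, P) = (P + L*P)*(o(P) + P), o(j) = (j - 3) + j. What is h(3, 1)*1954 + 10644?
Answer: 10644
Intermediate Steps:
o(j) = -3 + 2*j (o(j) = (-3 + j) + j = -3 + 2*j)
h(L, P) = (-3 + 3*P)*(P + L*P) (h(L, P) = (P + L*P)*((-3 + 2*P) + P) = (P + L*P)*(-3 + 3*P) = (-3 + 3*P)*(P + L*P))
h(3, 1)*1954 + 10644 = (3*1*(-1 + 1 - 1*3 + 3*1))*1954 + 10644 = (3*1*(-1 + 1 - 3 + 3))*1954 + 10644 = (3*1*0)*1954 + 10644 = 0*1954 + 10644 = 0 + 10644 = 10644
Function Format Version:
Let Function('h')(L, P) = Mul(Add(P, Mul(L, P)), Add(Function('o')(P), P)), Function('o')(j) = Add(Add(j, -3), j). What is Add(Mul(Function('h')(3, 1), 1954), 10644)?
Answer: 10644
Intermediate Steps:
Function('o')(j) = Add(-3, Mul(2, j)) (Function('o')(j) = Add(Add(-3, j), j) = Add(-3, Mul(2, j)))
Function('h')(L, P) = Mul(Add(-3, Mul(3, P)), Add(P, Mul(L, P))) (Function('h')(L, P) = Mul(Add(P, Mul(L, P)), Add(Add(-3, Mul(2, P)), P)) = Mul(Add(P, Mul(L, P)), Add(-3, Mul(3, P))) = Mul(Add(-3, Mul(3, P)), Add(P, Mul(L, P))))
Add(Mul(Function('h')(3, 1), 1954), 10644) = Add(Mul(Mul(3, 1, Add(-1, 1, Mul(-1, 3), Mul(3, 1))), 1954), 10644) = Add(Mul(Mul(3, 1, Add(-1, 1, -3, 3)), 1954), 10644) = Add(Mul(Mul(3, 1, 0), 1954), 10644) = Add(Mul(0, 1954), 10644) = Add(0, 10644) = 10644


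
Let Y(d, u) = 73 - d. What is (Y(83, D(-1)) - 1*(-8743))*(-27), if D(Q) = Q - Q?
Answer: -235791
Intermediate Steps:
D(Q) = 0
(Y(83, D(-1)) - 1*(-8743))*(-27) = ((73 - 1*83) - 1*(-8743))*(-27) = ((73 - 83) + 8743)*(-27) = (-10 + 8743)*(-27) = 8733*(-27) = -235791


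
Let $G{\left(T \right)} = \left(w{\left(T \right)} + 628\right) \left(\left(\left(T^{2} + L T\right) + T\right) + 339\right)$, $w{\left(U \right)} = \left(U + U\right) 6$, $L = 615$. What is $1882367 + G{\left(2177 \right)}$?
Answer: $162672768767$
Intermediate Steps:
$w{\left(U \right)} = 12 U$ ($w{\left(U \right)} = 2 U 6 = 12 U$)
$G{\left(T \right)} = \left(628 + 12 T\right) \left(339 + T^{2} + 616 T\right)$ ($G{\left(T \right)} = \left(12 T + 628\right) \left(\left(\left(T^{2} + 615 T\right) + T\right) + 339\right) = \left(628 + 12 T\right) \left(\left(T^{2} + 616 T\right) + 339\right) = \left(628 + 12 T\right) \left(339 + T^{2} + 616 T\right)$)
$1882367 + G{\left(2177 \right)} = 1882367 + \left(212892 + 12 \cdot 2177^{3} + 8020 \cdot 2177^{2} + 390916 \cdot 2177\right) = 1882367 + \left(212892 + 12 \cdot 10317519233 + 8020 \cdot 4739329 + 851024132\right) = 1882367 + \left(212892 + 123810230796 + 38009418580 + 851024132\right) = 1882367 + 162670886400 = 162672768767$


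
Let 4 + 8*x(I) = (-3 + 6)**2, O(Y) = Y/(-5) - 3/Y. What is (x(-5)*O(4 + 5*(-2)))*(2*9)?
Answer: 153/8 ≈ 19.125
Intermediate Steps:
O(Y) = -3/Y - Y/5 (O(Y) = Y*(-1/5) - 3/Y = -Y/5 - 3/Y = -3/Y - Y/5)
x(I) = 5/8 (x(I) = -1/2 + (-3 + 6)**2/8 = -1/2 + (1/8)*3**2 = -1/2 + (1/8)*9 = -1/2 + 9/8 = 5/8)
(x(-5)*O(4 + 5*(-2)))*(2*9) = (5*(-3/(4 + 5*(-2)) - (4 + 5*(-2))/5)/8)*(2*9) = (5*(-3/(4 - 10) - (4 - 10)/5)/8)*18 = (5*(-3/(-6) - 1/5*(-6))/8)*18 = (5*(-3*(-1/6) + 6/5)/8)*18 = (5*(1/2 + 6/5)/8)*18 = ((5/8)*(17/10))*18 = (17/16)*18 = 153/8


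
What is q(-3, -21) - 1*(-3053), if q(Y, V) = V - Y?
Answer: 3035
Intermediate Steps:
q(-3, -21) - 1*(-3053) = (-21 - 1*(-3)) - 1*(-3053) = (-21 + 3) + 3053 = -18 + 3053 = 3035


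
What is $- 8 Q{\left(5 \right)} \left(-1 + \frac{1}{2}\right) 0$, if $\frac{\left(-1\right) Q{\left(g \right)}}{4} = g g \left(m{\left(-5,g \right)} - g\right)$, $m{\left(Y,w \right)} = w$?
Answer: $0$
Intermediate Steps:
$Q{\left(g \right)} = 0$ ($Q{\left(g \right)} = - 4 g g \left(g - g\right) = - 4 g^{2} \cdot 0 = \left(-4\right) 0 = 0$)
$- 8 Q{\left(5 \right)} \left(-1 + \frac{1}{2}\right) 0 = \left(-8\right) 0 \left(-1 + \frac{1}{2}\right) 0 = 0 \left(-1 + \frac{1}{2}\right) 0 = 0 \left(\left(- \frac{1}{2}\right) 0\right) = 0 \cdot 0 = 0$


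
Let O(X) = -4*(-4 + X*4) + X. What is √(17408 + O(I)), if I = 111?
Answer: 3*√1751 ≈ 125.53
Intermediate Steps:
O(X) = 16 - 15*X (O(X) = -4*(-4 + 4*X) + X = (16 - 16*X) + X = 16 - 15*X)
√(17408 + O(I)) = √(17408 + (16 - 15*111)) = √(17408 + (16 - 1665)) = √(17408 - 1649) = √15759 = 3*√1751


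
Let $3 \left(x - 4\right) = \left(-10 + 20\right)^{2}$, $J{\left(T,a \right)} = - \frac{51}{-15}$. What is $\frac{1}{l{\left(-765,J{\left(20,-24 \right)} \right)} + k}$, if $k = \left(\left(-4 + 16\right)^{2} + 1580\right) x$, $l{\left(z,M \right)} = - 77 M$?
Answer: $\frac{15}{961513} \approx 1.56 \cdot 10^{-5}$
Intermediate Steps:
$J{\left(T,a \right)} = \frac{17}{5}$ ($J{\left(T,a \right)} = \left(-51\right) \left(- \frac{1}{15}\right) = \frac{17}{5}$)
$x = \frac{112}{3}$ ($x = 4 + \frac{\left(-10 + 20\right)^{2}}{3} = 4 + \frac{10^{2}}{3} = 4 + \frac{1}{3} \cdot 100 = 4 + \frac{100}{3} = \frac{112}{3} \approx 37.333$)
$k = \frac{193088}{3}$ ($k = \left(\left(-4 + 16\right)^{2} + 1580\right) \frac{112}{3} = \left(12^{2} + 1580\right) \frac{112}{3} = \left(144 + 1580\right) \frac{112}{3} = 1724 \cdot \frac{112}{3} = \frac{193088}{3} \approx 64363.0$)
$\frac{1}{l{\left(-765,J{\left(20,-24 \right)} \right)} + k} = \frac{1}{\left(-77\right) \frac{17}{5} + \frac{193088}{3}} = \frac{1}{- \frac{1309}{5} + \frac{193088}{3}} = \frac{1}{\frac{961513}{15}} = \frac{15}{961513}$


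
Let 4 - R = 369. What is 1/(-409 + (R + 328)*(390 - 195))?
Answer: -1/7624 ≈ -0.00013116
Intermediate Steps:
R = -365 (R = 4 - 1*369 = 4 - 369 = -365)
1/(-409 + (R + 328)*(390 - 195)) = 1/(-409 + (-365 + 328)*(390 - 195)) = 1/(-409 - 37*195) = 1/(-409 - 7215) = 1/(-7624) = -1/7624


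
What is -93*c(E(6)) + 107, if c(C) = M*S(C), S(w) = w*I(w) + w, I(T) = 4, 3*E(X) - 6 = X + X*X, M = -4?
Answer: 29867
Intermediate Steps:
E(X) = 2 + X/3 + X**2/3 (E(X) = 2 + (X + X*X)/3 = 2 + (X + X**2)/3 = 2 + (X/3 + X**2/3) = 2 + X/3 + X**2/3)
S(w) = 5*w (S(w) = w*4 + w = 4*w + w = 5*w)
c(C) = -20*C
-93*c(E(6)) + 107 = -(-1860)*(2 + (1/3)*6 + (1/3)*6**2) + 107 = -(-1860)*(2 + 2 + (1/3)*36) + 107 = -(-1860)*(2 + 2 + 12) + 107 = -(-1860)*16 + 107 = -93*(-320) + 107 = 29760 + 107 = 29867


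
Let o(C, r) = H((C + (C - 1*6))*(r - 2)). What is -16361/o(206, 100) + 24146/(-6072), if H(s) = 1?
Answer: -49684069/3036 ≈ -16365.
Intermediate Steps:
o(C, r) = 1
-16361/o(206, 100) + 24146/(-6072) = -16361/1 + 24146/(-6072) = -16361*1 + 24146*(-1/6072) = -16361 - 12073/3036 = -49684069/3036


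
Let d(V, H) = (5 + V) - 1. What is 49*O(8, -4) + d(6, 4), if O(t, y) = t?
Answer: 402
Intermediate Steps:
d(V, H) = 4 + V
49*O(8, -4) + d(6, 4) = 49*8 + (4 + 6) = 392 + 10 = 402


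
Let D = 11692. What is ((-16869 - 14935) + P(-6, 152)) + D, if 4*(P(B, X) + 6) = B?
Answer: -40239/2 ≈ -20120.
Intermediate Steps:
P(B, X) = -6 + B/4
((-16869 - 14935) + P(-6, 152)) + D = ((-16869 - 14935) + (-6 + (1/4)*(-6))) + 11692 = (-31804 + (-6 - 3/2)) + 11692 = (-31804 - 15/2) + 11692 = -63623/2 + 11692 = -40239/2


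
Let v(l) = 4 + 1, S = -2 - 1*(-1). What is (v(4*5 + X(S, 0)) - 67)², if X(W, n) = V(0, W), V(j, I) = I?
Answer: 3844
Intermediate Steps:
S = -1 (S = -2 + 1 = -1)
X(W, n) = W
v(l) = 5
(v(4*5 + X(S, 0)) - 67)² = (5 - 67)² = (-62)² = 3844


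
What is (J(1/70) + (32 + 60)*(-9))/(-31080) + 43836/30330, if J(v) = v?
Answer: 1079194423/733177200 ≈ 1.4719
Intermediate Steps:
(J(1/70) + (32 + 60)*(-9))/(-31080) + 43836/30330 = (1/70 + (32 + 60)*(-9))/(-31080) + 43836/30330 = (1/70 + 92*(-9))*(-1/31080) + 43836*(1/30330) = (1/70 - 828)*(-1/31080) + 7306/5055 = -57959/70*(-1/31080) + 7306/5055 = 57959/2175600 + 7306/5055 = 1079194423/733177200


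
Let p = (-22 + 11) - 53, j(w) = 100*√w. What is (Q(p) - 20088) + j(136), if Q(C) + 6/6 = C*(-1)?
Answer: -20025 + 200*√34 ≈ -18859.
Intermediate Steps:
p = -64 (p = -11 - 53 = -64)
Q(C) = -1 - C (Q(C) = -1 + C*(-1) = -1 - C)
(Q(p) - 20088) + j(136) = ((-1 - 1*(-64)) - 20088) + 100*√136 = ((-1 + 64) - 20088) + 100*(2*√34) = (63 - 20088) + 200*√34 = -20025 + 200*√34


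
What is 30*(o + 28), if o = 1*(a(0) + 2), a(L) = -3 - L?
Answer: 810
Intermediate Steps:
o = -1 (o = 1*((-3 - 1*0) + 2) = 1*((-3 + 0) + 2) = 1*(-3 + 2) = 1*(-1) = -1)
30*(o + 28) = 30*(-1 + 28) = 30*27 = 810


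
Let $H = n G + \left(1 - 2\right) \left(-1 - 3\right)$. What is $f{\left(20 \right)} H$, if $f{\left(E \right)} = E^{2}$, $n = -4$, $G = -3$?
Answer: $6400$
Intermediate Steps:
$H = 16$ ($H = \left(-4\right) \left(-3\right) + \left(1 - 2\right) \left(-1 - 3\right) = 12 - -4 = 12 + 4 = 16$)
$f{\left(20 \right)} H = 20^{2} \cdot 16 = 400 \cdot 16 = 6400$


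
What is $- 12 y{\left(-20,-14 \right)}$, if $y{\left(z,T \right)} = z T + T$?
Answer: $-3192$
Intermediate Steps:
$y{\left(z,T \right)} = T + T z$ ($y{\left(z,T \right)} = T z + T = T + T z$)
$- 12 y{\left(-20,-14 \right)} = - 12 \left(- 14 \left(1 - 20\right)\right) = - 12 \left(\left(-14\right) \left(-19\right)\right) = \left(-12\right) 266 = -3192$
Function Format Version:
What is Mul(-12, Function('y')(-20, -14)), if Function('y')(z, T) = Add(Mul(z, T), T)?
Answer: -3192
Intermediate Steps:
Function('y')(z, T) = Add(T, Mul(T, z)) (Function('y')(z, T) = Add(Mul(T, z), T) = Add(T, Mul(T, z)))
Mul(-12, Function('y')(-20, -14)) = Mul(-12, Mul(-14, Add(1, -20))) = Mul(-12, Mul(-14, -19)) = Mul(-12, 266) = -3192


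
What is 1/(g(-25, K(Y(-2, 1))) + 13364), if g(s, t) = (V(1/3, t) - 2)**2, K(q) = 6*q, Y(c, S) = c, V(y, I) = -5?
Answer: 1/13413 ≈ 7.4555e-5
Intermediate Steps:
g(s, t) = 49 (g(s, t) = (-5 - 2)**2 = (-7)**2 = 49)
1/(g(-25, K(Y(-2, 1))) + 13364) = 1/(49 + 13364) = 1/13413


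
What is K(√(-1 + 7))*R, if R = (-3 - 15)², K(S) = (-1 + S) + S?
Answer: -324 + 648*√6 ≈ 1263.3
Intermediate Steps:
K(S) = -1 + 2*S
R = 324 (R = (-18)² = 324)
K(√(-1 + 7))*R = (-1 + 2*√(-1 + 7))*324 = (-1 + 2*√6)*324 = -324 + 648*√6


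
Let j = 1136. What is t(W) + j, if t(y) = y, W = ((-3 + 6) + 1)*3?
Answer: 1148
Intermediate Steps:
W = 12 (W = (3 + 1)*3 = 4*3 = 12)
t(W) + j = 12 + 1136 = 1148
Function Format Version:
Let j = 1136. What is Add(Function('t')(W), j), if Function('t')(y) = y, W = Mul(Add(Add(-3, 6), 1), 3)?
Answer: 1148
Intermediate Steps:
W = 12 (W = Mul(Add(3, 1), 3) = Mul(4, 3) = 12)
Add(Function('t')(W), j) = Add(12, 1136) = 1148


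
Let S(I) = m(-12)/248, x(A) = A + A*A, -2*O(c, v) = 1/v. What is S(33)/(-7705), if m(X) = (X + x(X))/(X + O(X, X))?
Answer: 72/13710277 ≈ 5.2515e-6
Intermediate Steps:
O(c, v) = -1/(2*v)
x(A) = A + A²
m(X) = (X + X*(1 + X))/(X - 1/(2*X))
S(I) = -360/8897 (S(I) = (2*(-12)²*(2 - 12)/(-1 + 2*(-12)²))/248 = (2*144*(-10)/(-1 + 2*144))*(1/248) = (2*144*(-10)/(-1 + 288))*(1/248) = (2*144*(-10)/287)*(1/248) = (2*144*(1/287)*(-10))*(1/248) = -2880/287*1/248 = -360/8897)
S(33)/(-7705) = -360/8897/(-7705) = -360/8897*(-1/7705) = 72/13710277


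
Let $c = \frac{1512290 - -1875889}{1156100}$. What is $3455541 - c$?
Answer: $\frac{3994947561921}{1156100} \approx 3.4555 \cdot 10^{6}$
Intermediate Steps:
$c = \frac{3388179}{1156100}$ ($c = \left(1512290 + 1875889\right) \frac{1}{1156100} = 3388179 \cdot \frac{1}{1156100} = \frac{3388179}{1156100} \approx 2.9307$)
$3455541 - c = 3455541 - \frac{3388179}{1156100} = \frac{3994947561921}{1156100}$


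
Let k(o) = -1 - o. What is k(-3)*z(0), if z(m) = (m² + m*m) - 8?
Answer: -16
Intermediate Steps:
z(m) = -8 + 2*m² (z(m) = (m² + m²) - 8 = 2*m² - 8 = -8 + 2*m²)
k(-3)*z(0) = (-1 - 1*(-3))*(-8 + 2*0²) = (-1 + 3)*(-8 + 2*0) = 2*(-8 + 0) = 2*(-8) = -16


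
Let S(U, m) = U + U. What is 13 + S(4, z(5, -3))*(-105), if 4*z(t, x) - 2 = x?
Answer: -827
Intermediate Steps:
z(t, x) = 1/2 + x/4
S(U, m) = 2*U
13 + S(4, z(5, -3))*(-105) = 13 + (2*4)*(-105) = 13 + 8*(-105) = 13 - 840 = -827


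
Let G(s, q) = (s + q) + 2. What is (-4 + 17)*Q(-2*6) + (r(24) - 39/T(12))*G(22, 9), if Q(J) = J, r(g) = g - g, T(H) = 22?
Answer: -429/2 ≈ -214.50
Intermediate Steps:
r(g) = 0
G(s, q) = 2 + q + s (G(s, q) = (q + s) + 2 = 2 + q + s)
(-4 + 17)*Q(-2*6) + (r(24) - 39/T(12))*G(22, 9) = (-4 + 17)*(-2*6) + (0 - 39/22)*(2 + 9 + 22) = 13*(-12) + (0 - 39*1/22)*33 = -156 + (0 - 39/22)*33 = -156 - 39/22*33 = -156 - 117/2 = -429/2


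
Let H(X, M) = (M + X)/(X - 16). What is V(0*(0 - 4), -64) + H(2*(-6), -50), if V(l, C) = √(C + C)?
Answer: 31/14 + 8*I*√2 ≈ 2.2143 + 11.314*I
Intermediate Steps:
H(X, M) = (M + X)/(-16 + X)
V(l, C) = √2*√C (V(l, C) = √(2*C) = √2*√C)
V(0*(0 - 4), -64) + H(2*(-6), -50) = √2*√(-64) + (-50 + 2*(-6))/(-16 + 2*(-6)) = √2*(8*I) + (-50 - 12)/(-16 - 12) = 8*I*√2 - 62/(-28) = 8*I*√2 - 1/28*(-62) = 8*I*√2 + 31/14 = 31/14 + 8*I*√2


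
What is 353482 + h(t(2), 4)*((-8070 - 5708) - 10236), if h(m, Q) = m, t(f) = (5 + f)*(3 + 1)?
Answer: -318910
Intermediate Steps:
t(f) = 20 + 4*f (t(f) = (5 + f)*4 = 20 + 4*f)
353482 + h(t(2), 4)*((-8070 - 5708) - 10236) = 353482 + (20 + 4*2)*((-8070 - 5708) - 10236) = 353482 + (20 + 8)*(-13778 - 10236) = 353482 + 28*(-24014) = 353482 - 672392 = -318910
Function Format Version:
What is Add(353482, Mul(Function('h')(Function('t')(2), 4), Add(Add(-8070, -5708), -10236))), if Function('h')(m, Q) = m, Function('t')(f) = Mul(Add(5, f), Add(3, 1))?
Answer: -318910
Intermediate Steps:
Function('t')(f) = Add(20, Mul(4, f)) (Function('t')(f) = Mul(Add(5, f), 4) = Add(20, Mul(4, f)))
Add(353482, Mul(Function('h')(Function('t')(2), 4), Add(Add(-8070, -5708), -10236))) = Add(353482, Mul(Add(20, Mul(4, 2)), Add(Add(-8070, -5708), -10236))) = Add(353482, Mul(Add(20, 8), Add(-13778, -10236))) = Add(353482, Mul(28, -24014)) = Add(353482, -672392) = -318910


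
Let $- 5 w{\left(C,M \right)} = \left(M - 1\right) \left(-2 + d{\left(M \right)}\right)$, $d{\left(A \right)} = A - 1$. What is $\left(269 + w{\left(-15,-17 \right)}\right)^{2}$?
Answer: $38809$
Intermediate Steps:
$d{\left(A \right)} = -1 + A$
$w{\left(C,M \right)} = - \frac{\left(-1 + M\right) \left(-3 + M\right)}{5}$ ($w{\left(C,M \right)} = - \frac{\left(M - 1\right) \left(-2 + \left(-1 + M\right)\right)}{5} = - \frac{\left(-1 + M\right) \left(-3 + M\right)}{5}$)
$\left(269 + w{\left(-15,-17 \right)}\right)^{2} = \left(269 - \left(\frac{71}{5} + \frac{289}{5}\right)\right)^{2} = \left(269 - 72\right)^{2} = 197^{2} = 38809$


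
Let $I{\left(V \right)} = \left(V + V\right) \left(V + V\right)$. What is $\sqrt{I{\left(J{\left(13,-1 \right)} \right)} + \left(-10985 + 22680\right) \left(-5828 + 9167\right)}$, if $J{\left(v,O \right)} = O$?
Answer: $\sqrt{39049609} \approx 6249.0$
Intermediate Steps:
$I{\left(V \right)} = 4 V^{2}$ ($I{\left(V \right)} = 2 V 2 V = 4 V^{2}$)
$\sqrt{I{\left(J{\left(13,-1 \right)} \right)} + \left(-10985 + 22680\right) \left(-5828 + 9167\right)} = \sqrt{4 \left(-1\right)^{2} + \left(-10985 + 22680\right) \left(-5828 + 9167\right)} = \sqrt{4 \cdot 1 + 11695 \cdot 3339} = \sqrt{4 + 39049605} = \sqrt{39049609}$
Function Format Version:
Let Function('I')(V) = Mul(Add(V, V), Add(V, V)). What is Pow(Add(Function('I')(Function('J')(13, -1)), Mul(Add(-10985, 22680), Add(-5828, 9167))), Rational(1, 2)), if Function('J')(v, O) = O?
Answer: Pow(39049609, Rational(1, 2)) ≈ 6249.0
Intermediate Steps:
Function('I')(V) = Mul(4, Pow(V, 2)) (Function('I')(V) = Mul(Mul(2, V), Mul(2, V)) = Mul(4, Pow(V, 2)))
Pow(Add(Function('I')(Function('J')(13, -1)), Mul(Add(-10985, 22680), Add(-5828, 9167))), Rational(1, 2)) = Pow(Add(Mul(4, Pow(-1, 2)), Mul(Add(-10985, 22680), Add(-5828, 9167))), Rational(1, 2)) = Pow(Add(Mul(4, 1), Mul(11695, 3339)), Rational(1, 2)) = Pow(Add(4, 39049605), Rational(1, 2)) = Pow(39049609, Rational(1, 2))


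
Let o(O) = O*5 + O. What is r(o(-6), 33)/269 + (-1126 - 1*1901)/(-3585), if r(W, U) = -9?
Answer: 260666/321455 ≈ 0.81089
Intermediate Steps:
o(O) = 6*O (o(O) = 5*O + O = 6*O)
r(o(-6), 33)/269 + (-1126 - 1*1901)/(-3585) = -9/269 + (-1126 - 1*1901)/(-3585) = -9*1/269 + (-1126 - 1901)*(-1/3585) = -9/269 - 3027*(-1/3585) = -9/269 + 1009/1195 = 260666/321455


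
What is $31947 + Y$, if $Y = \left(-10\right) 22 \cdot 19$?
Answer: $27767$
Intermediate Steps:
$Y = -4180$ ($Y = \left(-220\right) 19 = -4180$)
$31947 + Y = 31947 - 4180 = 27767$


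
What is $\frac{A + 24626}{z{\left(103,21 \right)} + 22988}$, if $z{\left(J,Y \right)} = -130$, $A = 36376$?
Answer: $\frac{30501}{11429} \approx 2.6687$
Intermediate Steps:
$\frac{A + 24626}{z{\left(103,21 \right)} + 22988} = \frac{36376 + 24626}{-130 + 22988} = \frac{61002}{22858} = 61002 \cdot \frac{1}{22858} = \frac{30501}{11429}$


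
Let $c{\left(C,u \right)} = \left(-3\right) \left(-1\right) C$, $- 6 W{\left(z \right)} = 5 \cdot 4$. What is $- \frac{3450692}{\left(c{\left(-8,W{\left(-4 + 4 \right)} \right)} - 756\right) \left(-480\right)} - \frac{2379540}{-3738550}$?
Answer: $- \frac{60048424003}{6998565600} \approx -8.5801$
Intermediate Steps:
$W{\left(z \right)} = - \frac{10}{3}$ ($W{\left(z \right)} = - \frac{5 \cdot 4}{6} = \left(- \frac{1}{6}\right) 20 = - \frac{10}{3}$)
$c{\left(C,u \right)} = 3 C$
$- \frac{3450692}{\left(c{\left(-8,W{\left(-4 + 4 \right)} \right)} - 756\right) \left(-480\right)} - \frac{2379540}{-3738550} = - \frac{3450692}{\left(3 \left(-8\right) - 756\right) \left(-480\right)} - \frac{2379540}{-3738550} = - \frac{3450692}{\left(-24 - 756\right) \left(-480\right)} - - \frac{237954}{373855} = - \frac{3450692}{\left(-780\right) \left(-480\right)} + \frac{237954}{373855} = - \frac{3450692}{374400} + \frac{237954}{373855} = \left(-3450692\right) \frac{1}{374400} + \frac{237954}{373855} = - \frac{862673}{93600} + \frac{237954}{373855} = - \frac{60048424003}{6998565600}$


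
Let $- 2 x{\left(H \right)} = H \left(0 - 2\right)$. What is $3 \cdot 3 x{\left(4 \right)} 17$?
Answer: $612$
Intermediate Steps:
$x{\left(H \right)} = H$ ($x{\left(H \right)} = - \frac{H \left(0 - 2\right)}{2} = - \frac{H \left(-2\right)}{2} = - \frac{\left(-2\right) H}{2} = H$)
$3 \cdot 3 x{\left(4 \right)} 17 = 3 \cdot 3 \cdot 4 \cdot 17 = 9 \cdot 4 \cdot 17 = 36 \cdot 17 = 612$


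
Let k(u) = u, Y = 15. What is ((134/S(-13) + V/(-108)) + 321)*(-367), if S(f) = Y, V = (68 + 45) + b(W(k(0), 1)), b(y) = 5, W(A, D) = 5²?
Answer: -32584829/270 ≈ -1.2068e+5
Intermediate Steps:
W(A, D) = 25
V = 118 (V = (68 + 45) + 5 = 113 + 5 = 118)
S(f) = 15
((134/S(-13) + V/(-108)) + 321)*(-367) = ((134/15 + 118/(-108)) + 321)*(-367) = ((134*(1/15) + 118*(-1/108)) + 321)*(-367) = ((134/15 - 59/54) + 321)*(-367) = (2117/270 + 321)*(-367) = (88787/270)*(-367) = -32584829/270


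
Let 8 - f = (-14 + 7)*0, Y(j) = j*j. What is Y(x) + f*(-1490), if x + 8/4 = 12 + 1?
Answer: -11799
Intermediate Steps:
x = 11 (x = -2 + (12 + 1) = -2 + 13 = 11)
Y(j) = j**2
f = 8 (f = 8 - (-14 + 7)*0 = 8 - (-7)*0 = 8 - 1*0 = 8 + 0 = 8)
Y(x) + f*(-1490) = 11**2 + 8*(-1490) = 121 - 11920 = -11799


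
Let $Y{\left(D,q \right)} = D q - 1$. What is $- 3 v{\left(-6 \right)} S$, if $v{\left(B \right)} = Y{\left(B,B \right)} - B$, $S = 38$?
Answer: $-4674$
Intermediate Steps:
$Y{\left(D,q \right)} = -1 + D q$
$v{\left(B \right)} = -1 + B^{2} - B$ ($v{\left(B \right)} = \left(-1 + B B\right) - B = \left(-1 + B^{2}\right) - B = -1 + B^{2} - B$)
$- 3 v{\left(-6 \right)} S = - 3 \left(-1 + \left(-6\right)^{2} - -6\right) 38 = - 3 \left(-1 + 36 + 6\right) 38 = \left(-3\right) 41 \cdot 38 = \left(-123\right) 38 = -4674$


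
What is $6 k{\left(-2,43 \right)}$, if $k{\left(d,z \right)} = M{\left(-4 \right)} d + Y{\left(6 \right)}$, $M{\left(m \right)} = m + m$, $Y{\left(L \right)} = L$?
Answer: $132$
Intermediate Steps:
$M{\left(m \right)} = 2 m$
$k{\left(d,z \right)} = 6 - 8 d$ ($k{\left(d,z \right)} = 2 \left(-4\right) d + 6 = - 8 d + 6 = 6 - 8 d$)
$6 k{\left(-2,43 \right)} = 6 \left(6 - -16\right) = 6 \left(6 + 16\right) = 6 \cdot 22 = 132$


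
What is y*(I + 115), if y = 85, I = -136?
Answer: -1785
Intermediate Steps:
y*(I + 115) = 85*(-136 + 115) = 85*(-21) = -1785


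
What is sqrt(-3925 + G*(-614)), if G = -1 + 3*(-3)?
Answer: sqrt(2215) ≈ 47.064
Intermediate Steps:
G = -10 (G = -1 - 9 = -10)
sqrt(-3925 + G*(-614)) = sqrt(-3925 - 10*(-614)) = sqrt(-3925 + 6140) = sqrt(2215)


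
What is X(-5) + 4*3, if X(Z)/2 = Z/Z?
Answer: 14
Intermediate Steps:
X(Z) = 2 (X(Z) = 2*(Z/Z) = 2*1 = 2)
X(-5) + 4*3 = 2 + 4*3 = 2 + 12 = 14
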